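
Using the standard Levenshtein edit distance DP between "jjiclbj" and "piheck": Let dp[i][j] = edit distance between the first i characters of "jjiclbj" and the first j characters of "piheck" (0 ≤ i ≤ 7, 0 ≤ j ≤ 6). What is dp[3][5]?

   ''  p  i  h  e  c  k
''  0  1  2  3  4  5  6
 j  1  1  2  3  4  5  6
 j  2  2  2  3  4  5  6
 i  3  3  2  3  4  5  6
 c  4  4  3  3  4  4  5
 l  5  5  4  4  4  5  5
 b  6  6  5  5  5  5  6
 j  7  7  6  6  6  6  6

5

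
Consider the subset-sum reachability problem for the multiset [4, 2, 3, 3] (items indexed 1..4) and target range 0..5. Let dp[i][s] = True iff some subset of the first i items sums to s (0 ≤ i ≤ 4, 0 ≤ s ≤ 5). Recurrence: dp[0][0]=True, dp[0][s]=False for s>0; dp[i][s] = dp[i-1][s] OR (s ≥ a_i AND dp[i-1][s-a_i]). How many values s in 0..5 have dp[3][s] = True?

5

i\s   0   1   2   3   4   5
  0   T   F   F   F   F   F
  1   T   F   F   F   T   F
  2   T   F   T   F   T   F
  3   T   F   T   T   T   T
  4   T   F   T   T   T   T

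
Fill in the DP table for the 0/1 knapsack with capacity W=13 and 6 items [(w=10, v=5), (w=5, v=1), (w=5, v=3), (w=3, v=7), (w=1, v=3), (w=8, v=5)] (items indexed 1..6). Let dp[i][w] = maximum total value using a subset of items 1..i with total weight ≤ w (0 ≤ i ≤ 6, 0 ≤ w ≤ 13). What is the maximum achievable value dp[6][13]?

15

i\w   0   1   2   3   4   5   6   7   8   9  10  11  12  13
  0   0   0   0   0   0   0   0   0   0   0   0   0   0   0
  1   0   0   0   0   0   0   0   0   0   0   5   5   5   5
  2   0   0   0   0   0   1   1   1   1   1   5   5   5   5
  3   0   0   0   0   0   3   3   3   3   3   5   5   5   5
  4   0   0   0   7   7   7   7   7  10  10  10  10  10  12
  5   0   3   3   7  10  10  10  10  10  13  13  13  13  13
  6   0   3   3   7  10  10  10  10  10  13  13  13  15  15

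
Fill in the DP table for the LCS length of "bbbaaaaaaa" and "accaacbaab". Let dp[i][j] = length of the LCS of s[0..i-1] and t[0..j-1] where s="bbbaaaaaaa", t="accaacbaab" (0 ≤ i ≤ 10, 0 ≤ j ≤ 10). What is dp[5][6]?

2

   ''  a  c  c  a  a  c  b  a  a  b
''  0  0  0  0  0  0  0  0  0  0  0
 b  0  0  0  0  0  0  0  1  1  1  1
 b  0  0  0  0  0  0  0  1  1  1  2
 b  0  0  0  0  0  0  0  1  1  1  2
 a  0  1  1  1  1  1  1  1  2  2  2
 a  0  1  1  1  2  2  2  2  2  3  3
 a  0  1  1  1  2  3  3  3  3  3  3
 a  0  1  1  1  2  3  3  3  4  4  4
 a  0  1  1  1  2  3  3  3  4  5  5
 a  0  1  1  1  2  3  3  3  4  5  5
 a  0  1  1  1  2  3  3  3  4  5  5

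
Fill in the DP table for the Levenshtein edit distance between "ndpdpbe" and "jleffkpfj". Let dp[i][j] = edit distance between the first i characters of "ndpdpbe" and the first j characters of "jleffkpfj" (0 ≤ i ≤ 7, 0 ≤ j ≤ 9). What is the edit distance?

8

   ''  j  l  e  f  f  k  p  f  j
''  0  1  2  3  4  5  6  7  8  9
 n  1  1  2  3  4  5  6  7  8  9
 d  2  2  2  3  4  5  6  7  8  9
 p  3  3  3  3  4  5  6  6  7  8
 d  4  4  4  4  4  5  6  7  7  8
 p  5  5  5  5  5  5  6  6  7  8
 b  6  6  6  6  6  6  6  7  7  8
 e  7  7  7  6  7  7  7  7  8  8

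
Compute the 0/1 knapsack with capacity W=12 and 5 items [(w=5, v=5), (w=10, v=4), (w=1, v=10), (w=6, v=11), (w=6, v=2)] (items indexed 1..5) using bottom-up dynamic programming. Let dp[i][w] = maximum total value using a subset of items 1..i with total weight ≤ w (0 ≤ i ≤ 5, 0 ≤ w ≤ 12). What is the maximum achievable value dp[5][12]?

i\w   0   1   2   3   4   5   6   7   8   9  10  11  12
  0   0   0   0   0   0   0   0   0   0   0   0   0   0
  1   0   0   0   0   0   5   5   5   5   5   5   5   5
  2   0   0   0   0   0   5   5   5   5   5   5   5   5
  3   0  10  10  10  10  10  15  15  15  15  15  15  15
  4   0  10  10  10  10  10  15  21  21  21  21  21  26
  5   0  10  10  10  10  10  15  21  21  21  21  21  26

26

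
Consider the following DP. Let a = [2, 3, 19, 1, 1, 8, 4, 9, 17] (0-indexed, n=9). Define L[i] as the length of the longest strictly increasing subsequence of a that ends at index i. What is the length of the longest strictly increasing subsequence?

   i    0    1    2    3    4    5    6    7    8
a[i]    2    3   19    1    1    8    4    9   17
L[i]    1    2    3    1    1    3    3    4    5

5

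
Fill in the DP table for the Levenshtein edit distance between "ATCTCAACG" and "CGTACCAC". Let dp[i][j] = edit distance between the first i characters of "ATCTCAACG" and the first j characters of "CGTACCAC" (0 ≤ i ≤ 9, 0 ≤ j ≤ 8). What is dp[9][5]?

6

   ''  C  G  T  A  C  C  A  C
''  0  1  2  3  4  5  6  7  8
 A  1  1  2  3  3  4  5  6  7
 T  2  2  2  2  3  4  5  6  7
 C  3  2  3  3  3  3  4  5  6
 T  4  3  3  3  4  4  4  5  6
 C  5  4  4  4  4  4  4  5  5
 A  6  5  5  5  4  5  5  4  5
 A  7  6  6  6  5  5  6  5  5
 C  8  7  7  7  6  5  5  6  5
 G  9  8  7  8  7  6  6  6  6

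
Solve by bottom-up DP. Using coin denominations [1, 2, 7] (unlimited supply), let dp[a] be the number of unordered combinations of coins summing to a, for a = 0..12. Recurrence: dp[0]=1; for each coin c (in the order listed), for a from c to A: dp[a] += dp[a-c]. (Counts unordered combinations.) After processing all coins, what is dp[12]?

after  coin     0     1     2     3     4     5     6     7     8     9    10    11    12
          1     1     1     1     1     1     1     1     1     1     1     1     1     1
          2     1     1     2     2     3     3     4     4     5     5     6     6     7
          7     1     1     2     2     3     3     4     5     6     7     8     9    10

10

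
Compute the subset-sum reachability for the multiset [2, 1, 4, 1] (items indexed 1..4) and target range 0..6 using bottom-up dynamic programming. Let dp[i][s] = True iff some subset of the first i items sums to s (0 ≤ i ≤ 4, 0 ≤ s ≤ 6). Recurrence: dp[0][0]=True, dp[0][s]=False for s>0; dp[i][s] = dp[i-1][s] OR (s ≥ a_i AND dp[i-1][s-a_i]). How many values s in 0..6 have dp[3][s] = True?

i\s   0   1   2   3   4   5   6
  0   T   F   F   F   F   F   F
  1   T   F   T   F   F   F   F
  2   T   T   T   T   F   F   F
  3   T   T   T   T   T   T   T
  4   T   T   T   T   T   T   T

7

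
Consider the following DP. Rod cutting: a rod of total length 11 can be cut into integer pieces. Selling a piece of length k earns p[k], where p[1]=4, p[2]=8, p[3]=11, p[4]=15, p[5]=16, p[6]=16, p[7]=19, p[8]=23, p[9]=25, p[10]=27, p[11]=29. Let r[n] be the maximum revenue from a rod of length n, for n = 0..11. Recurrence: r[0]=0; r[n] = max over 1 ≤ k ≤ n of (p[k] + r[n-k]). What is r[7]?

28

   n    0    1    2    3    4    5    6    7    8    9   10   11
r[n]    0    4    8   12   16   20   24   28   32   36   40   44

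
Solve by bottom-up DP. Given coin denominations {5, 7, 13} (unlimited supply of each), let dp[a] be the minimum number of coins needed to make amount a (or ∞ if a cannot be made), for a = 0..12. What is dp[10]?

 a  0  1  2  3  4  5  6  7  8  9 10 11 12
dp  0  -  -  -  -  1  -  1  -  -  2  -  2
(- denotes ∞ / unreachable)

2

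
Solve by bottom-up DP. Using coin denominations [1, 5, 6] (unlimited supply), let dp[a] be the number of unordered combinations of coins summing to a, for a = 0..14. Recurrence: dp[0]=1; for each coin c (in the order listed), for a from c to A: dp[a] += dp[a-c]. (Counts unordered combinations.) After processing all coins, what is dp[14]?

after  coin     0     1     2     3     4     5     6     7     8     9    10    11    12    13    14
          1     1     1     1     1     1     1     1     1     1     1     1     1     1     1     1
          5     1     1     1     1     1     2     2     2     2     2     3     3     3     3     3
          6     1     1     1     1     1     2     3     3     3     3     4     5     6     6     6

6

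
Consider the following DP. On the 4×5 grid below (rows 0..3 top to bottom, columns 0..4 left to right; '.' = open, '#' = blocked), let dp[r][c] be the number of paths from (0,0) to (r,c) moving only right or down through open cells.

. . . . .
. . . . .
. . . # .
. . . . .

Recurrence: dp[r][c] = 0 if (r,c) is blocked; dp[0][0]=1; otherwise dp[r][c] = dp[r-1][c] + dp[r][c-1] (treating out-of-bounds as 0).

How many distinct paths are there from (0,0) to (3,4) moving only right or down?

r\c   0   1   2   3   4
  0   1   1   1   1   1
  1   1   2   3   4   5
  2   1   3   6   0   5
  3   1   4  10  10  15

15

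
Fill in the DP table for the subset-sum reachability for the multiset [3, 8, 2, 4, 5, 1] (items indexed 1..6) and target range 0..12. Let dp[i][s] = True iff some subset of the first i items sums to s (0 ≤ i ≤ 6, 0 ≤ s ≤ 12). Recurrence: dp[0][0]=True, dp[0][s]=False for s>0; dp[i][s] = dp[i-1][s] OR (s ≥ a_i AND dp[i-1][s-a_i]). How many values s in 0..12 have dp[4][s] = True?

i\s   0   1   2   3   4   5   6   7   8   9  10  11  12
  0   T   F   F   F   F   F   F   F   F   F   F   F   F
  1   T   F   F   T   F   F   F   F   F   F   F   F   F
  2   T   F   F   T   F   F   F   F   T   F   F   T   F
  3   T   F   T   T   F   T   F   F   T   F   T   T   F
  4   T   F   T   T   T   T   T   T   T   T   T   T   T
  5   T   F   T   T   T   T   T   T   T   T   T   T   T
  6   T   T   T   T   T   T   T   T   T   T   T   T   T

12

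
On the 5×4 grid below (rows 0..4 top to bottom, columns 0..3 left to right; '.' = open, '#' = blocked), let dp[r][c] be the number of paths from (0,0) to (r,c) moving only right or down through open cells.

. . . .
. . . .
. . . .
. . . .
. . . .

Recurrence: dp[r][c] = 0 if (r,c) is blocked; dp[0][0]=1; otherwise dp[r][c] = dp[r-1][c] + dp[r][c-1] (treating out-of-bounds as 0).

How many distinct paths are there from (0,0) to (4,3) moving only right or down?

r\c   0   1   2   3
  0   1   1   1   1
  1   1   2   3   4
  2   1   3   6  10
  3   1   4  10  20
  4   1   5  15  35

35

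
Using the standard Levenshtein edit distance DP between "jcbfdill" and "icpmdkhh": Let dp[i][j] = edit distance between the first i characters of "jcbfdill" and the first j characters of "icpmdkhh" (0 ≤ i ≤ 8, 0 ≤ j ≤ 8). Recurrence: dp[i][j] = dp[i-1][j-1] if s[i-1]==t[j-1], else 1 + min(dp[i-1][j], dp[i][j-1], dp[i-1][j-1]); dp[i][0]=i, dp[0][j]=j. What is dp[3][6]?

5

   ''  i  c  p  m  d  k  h  h
''  0  1  2  3  4  5  6  7  8
 j  1  1  2  3  4  5  6  7  8
 c  2  2  1  2  3  4  5  6  7
 b  3  3  2  2  3  4  5  6  7
 f  4  4  3  3  3  4  5  6  7
 d  5  5  4  4  4  3  4  5  6
 i  6  5  5  5  5  4  4  5  6
 l  7  6  6  6  6  5  5  5  6
 l  8  7  7  7  7  6  6  6  6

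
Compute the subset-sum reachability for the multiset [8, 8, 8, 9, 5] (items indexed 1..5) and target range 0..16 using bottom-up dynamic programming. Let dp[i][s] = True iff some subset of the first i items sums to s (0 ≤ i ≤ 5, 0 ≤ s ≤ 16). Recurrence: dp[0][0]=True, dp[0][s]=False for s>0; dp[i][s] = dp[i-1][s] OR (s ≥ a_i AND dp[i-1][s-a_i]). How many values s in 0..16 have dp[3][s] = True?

3

i\s   0   1   2   3   4   5   6   7   8   9  10  11  12  13  14  15  16
  0   T   F   F   F   F   F   F   F   F   F   F   F   F   F   F   F   F
  1   T   F   F   F   F   F   F   F   T   F   F   F   F   F   F   F   F
  2   T   F   F   F   F   F   F   F   T   F   F   F   F   F   F   F   T
  3   T   F   F   F   F   F   F   F   T   F   F   F   F   F   F   F   T
  4   T   F   F   F   F   F   F   F   T   T   F   F   F   F   F   F   T
  5   T   F   F   F   F   T   F   F   T   T   F   F   F   T   T   F   T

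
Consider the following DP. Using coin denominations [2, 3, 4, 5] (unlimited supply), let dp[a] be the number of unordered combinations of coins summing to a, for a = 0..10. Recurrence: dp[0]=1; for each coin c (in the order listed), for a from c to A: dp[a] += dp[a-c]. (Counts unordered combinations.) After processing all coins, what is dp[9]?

5

after  coin     0     1     2     3     4     5     6     7     8     9    10
          2     1     0     1     0     1     0     1     0     1     0     1
          3     1     0     1     1     1     1     2     1     2     2     2
          4     1     0     1     1     2     1     3     2     4     3     5
          5     1     0     1     1     2     2     3     3     5     5     7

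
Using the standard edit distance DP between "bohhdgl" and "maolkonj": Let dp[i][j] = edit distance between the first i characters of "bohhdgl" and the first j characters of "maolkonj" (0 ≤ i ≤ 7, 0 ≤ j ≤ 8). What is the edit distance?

7

   ''  m  a  o  l  k  o  n  j
''  0  1  2  3  4  5  6  7  8
 b  1  1  2  3  4  5  6  7  8
 o  2  2  2  2  3  4  5  6  7
 h  3  3  3  3  3  4  5  6  7
 h  4  4  4  4  4  4  5  6  7
 d  5  5  5  5  5  5  5  6  7
 g  6  6  6  6  6  6  6  6  7
 l  7  7  7  7  6  7  7  7  7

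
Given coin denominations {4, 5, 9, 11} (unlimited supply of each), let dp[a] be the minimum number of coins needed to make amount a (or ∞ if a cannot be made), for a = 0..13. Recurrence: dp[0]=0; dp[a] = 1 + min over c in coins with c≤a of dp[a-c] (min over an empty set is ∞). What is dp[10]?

2

 a  0  1  2  3  4  5  6  7  8  9 10 11 12 13
dp  0  -  -  -  1  1  -  -  2  1  2  1  3  2
(- denotes ∞ / unreachable)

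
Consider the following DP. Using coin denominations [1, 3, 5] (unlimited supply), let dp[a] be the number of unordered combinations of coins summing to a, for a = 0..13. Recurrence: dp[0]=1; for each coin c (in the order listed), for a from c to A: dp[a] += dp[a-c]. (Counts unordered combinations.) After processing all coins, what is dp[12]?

9

after  coin     0     1     2     3     4     5     6     7     8     9    10    11    12    13
          1     1     1     1     1     1     1     1     1     1     1     1     1     1     1
          3     1     1     1     2     2     2     3     3     3     4     4     4     5     5
          5     1     1     1     2     2     3     4     4     5     6     7     8     9    10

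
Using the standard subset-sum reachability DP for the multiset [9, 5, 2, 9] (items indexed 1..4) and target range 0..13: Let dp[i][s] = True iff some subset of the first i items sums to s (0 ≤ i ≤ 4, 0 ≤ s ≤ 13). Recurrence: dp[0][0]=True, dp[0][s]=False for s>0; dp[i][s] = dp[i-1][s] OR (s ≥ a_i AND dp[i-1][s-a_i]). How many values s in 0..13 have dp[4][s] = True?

6

i\s   0   1   2   3   4   5   6   7   8   9  10  11  12  13
  0   T   F   F   F   F   F   F   F   F   F   F   F   F   F
  1   T   F   F   F   F   F   F   F   F   T   F   F   F   F
  2   T   F   F   F   F   T   F   F   F   T   F   F   F   F
  3   T   F   T   F   F   T   F   T   F   T   F   T   F   F
  4   T   F   T   F   F   T   F   T   F   T   F   T   F   F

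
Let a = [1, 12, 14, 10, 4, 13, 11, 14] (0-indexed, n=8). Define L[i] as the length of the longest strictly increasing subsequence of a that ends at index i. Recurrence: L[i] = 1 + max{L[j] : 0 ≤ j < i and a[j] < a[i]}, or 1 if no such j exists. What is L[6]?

3

   i    0    1    2    3    4    5    6    7
a[i]    1   12   14   10    4   13   11   14
L[i]    1    2    3    2    2    3    3    4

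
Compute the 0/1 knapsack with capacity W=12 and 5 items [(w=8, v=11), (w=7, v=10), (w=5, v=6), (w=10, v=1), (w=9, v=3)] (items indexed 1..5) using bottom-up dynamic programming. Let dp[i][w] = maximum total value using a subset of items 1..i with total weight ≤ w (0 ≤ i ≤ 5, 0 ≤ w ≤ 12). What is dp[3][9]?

i\w   0   1   2   3   4   5   6   7   8   9  10  11  12
  0   0   0   0   0   0   0   0   0   0   0   0   0   0
  1   0   0   0   0   0   0   0   0  11  11  11  11  11
  2   0   0   0   0   0   0   0  10  11  11  11  11  11
  3   0   0   0   0   0   6   6  10  11  11  11  11  16
  4   0   0   0   0   0   6   6  10  11  11  11  11  16
  5   0   0   0   0   0   6   6  10  11  11  11  11  16

11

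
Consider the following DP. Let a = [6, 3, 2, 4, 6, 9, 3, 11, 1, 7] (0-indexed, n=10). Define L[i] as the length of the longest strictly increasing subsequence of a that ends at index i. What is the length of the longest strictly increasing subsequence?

   i    0    1    2    3    4    5    6    7    8    9
a[i]    6    3    2    4    6    9    3   11    1    7
L[i]    1    1    1    2    3    4    2    5    1    4

5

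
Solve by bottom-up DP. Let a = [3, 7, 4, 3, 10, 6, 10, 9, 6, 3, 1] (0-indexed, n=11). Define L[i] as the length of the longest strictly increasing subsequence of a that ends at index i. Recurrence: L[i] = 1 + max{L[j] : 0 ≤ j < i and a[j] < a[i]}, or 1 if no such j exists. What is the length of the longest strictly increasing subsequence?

   i    0    1    2    3    4    5    6    7    8    9   10
a[i]    3    7    4    3   10    6   10    9    6    3    1
L[i]    1    2    2    1    3    3    4    4    3    1    1

4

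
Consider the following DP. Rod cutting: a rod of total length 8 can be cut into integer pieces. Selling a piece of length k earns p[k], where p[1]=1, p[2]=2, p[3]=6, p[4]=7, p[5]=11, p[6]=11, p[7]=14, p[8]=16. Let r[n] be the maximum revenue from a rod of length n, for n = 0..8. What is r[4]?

7

   n    0    1    2    3    4    5    6    7    8
r[n]    0    1    2    6    7   11   12   14   17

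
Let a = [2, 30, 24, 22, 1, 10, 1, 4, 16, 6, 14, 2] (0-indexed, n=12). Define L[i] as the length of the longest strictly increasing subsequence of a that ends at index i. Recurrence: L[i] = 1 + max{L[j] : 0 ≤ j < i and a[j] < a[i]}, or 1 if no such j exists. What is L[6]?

1

   i    0    1    2    3    4    5    6    7    8    9   10   11
a[i]    2   30   24   22    1   10    1    4   16    6   14    2
L[i]    1    2    2    2    1    2    1    2    3    3    4    2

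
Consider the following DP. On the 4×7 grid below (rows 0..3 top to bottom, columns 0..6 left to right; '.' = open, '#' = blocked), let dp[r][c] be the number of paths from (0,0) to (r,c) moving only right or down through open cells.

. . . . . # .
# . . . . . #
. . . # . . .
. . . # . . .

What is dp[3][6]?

r\c   0   1   2   3   4   5   6
  0   1   1   1   1   1   0   0
  1   0   1   2   3   4   4   0
  2   0   1   3   0   4   8   8
  3   0   1   4   0   4  12  20

20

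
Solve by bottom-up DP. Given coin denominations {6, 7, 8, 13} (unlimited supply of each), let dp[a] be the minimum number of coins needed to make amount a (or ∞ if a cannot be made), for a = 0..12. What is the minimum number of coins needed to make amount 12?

2

 a  0  1  2  3  4  5  6  7  8  9 10 11 12
dp  0  -  -  -  -  -  1  1  1  -  -  -  2
(- denotes ∞ / unreachable)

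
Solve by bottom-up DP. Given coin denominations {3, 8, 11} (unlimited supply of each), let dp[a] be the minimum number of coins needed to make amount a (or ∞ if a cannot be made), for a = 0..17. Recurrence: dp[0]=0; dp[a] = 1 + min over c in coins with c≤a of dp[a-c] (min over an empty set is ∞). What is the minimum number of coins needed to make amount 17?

 a  0  1  2  3  4  5  6  7  8  9 10 11 12 13 14 15 16 17
dp  0  -  -  1  -  -  2  -  1  3  -  1  4  -  2  5  2  3
(- denotes ∞ / unreachable)

3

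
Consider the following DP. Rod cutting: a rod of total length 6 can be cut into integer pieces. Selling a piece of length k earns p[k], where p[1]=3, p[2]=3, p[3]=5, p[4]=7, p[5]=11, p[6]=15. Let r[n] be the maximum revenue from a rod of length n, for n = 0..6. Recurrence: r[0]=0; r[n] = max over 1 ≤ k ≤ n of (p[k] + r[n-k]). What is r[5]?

15

   n    0    1    2    3    4    5    6
r[n]    0    3    6    9   12   15   18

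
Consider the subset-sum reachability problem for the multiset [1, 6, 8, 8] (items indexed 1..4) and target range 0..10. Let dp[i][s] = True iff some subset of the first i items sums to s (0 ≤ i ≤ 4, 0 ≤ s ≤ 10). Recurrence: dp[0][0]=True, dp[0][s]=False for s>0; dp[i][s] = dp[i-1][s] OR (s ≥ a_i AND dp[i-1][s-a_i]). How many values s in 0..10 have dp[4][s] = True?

i\s   0   1   2   3   4   5   6   7   8   9  10
  0   T   F   F   F   F   F   F   F   F   F   F
  1   T   T   F   F   F   F   F   F   F   F   F
  2   T   T   F   F   F   F   T   T   F   F   F
  3   T   T   F   F   F   F   T   T   T   T   F
  4   T   T   F   F   F   F   T   T   T   T   F

6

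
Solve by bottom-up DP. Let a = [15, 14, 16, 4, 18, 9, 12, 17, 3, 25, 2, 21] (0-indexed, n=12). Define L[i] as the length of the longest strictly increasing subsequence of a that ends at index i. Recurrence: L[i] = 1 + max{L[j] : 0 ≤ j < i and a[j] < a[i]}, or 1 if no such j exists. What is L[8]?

   i    0    1    2    3    4    5    6    7    8    9   10   11
a[i]   15   14   16    4   18    9   12   17    3   25    2   21
L[i]    1    1    2    1    3    2    3    4    1    5    1    5

1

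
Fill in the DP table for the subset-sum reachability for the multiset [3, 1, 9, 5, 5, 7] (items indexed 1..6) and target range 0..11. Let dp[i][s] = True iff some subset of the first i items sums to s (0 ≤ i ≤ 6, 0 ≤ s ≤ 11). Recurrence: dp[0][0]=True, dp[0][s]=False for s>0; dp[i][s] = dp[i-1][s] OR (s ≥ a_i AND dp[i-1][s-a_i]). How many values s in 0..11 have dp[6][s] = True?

11

i\s   0   1   2   3   4   5   6   7   8   9  10  11
  0   T   F   F   F   F   F   F   F   F   F   F   F
  1   T   F   F   T   F   F   F   F   F   F   F   F
  2   T   T   F   T   T   F   F   F   F   F   F   F
  3   T   T   F   T   T   F   F   F   F   T   T   F
  4   T   T   F   T   T   T   T   F   T   T   T   F
  5   T   T   F   T   T   T   T   F   T   T   T   T
  6   T   T   F   T   T   T   T   T   T   T   T   T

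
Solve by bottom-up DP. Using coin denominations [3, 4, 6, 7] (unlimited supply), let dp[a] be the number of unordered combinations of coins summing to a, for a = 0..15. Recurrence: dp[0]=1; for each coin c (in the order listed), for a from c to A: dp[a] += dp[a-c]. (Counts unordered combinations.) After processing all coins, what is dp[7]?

after  coin     0     1     2     3     4     5     6     7     8     9    10    11    12    13    14    15
          3     1     0     0     1     0     0     1     0     0     1     0     0     1     0     0     1
          4     1     0     0     1     1     0     1     1     1     1     1     1     2     1     1     2
          6     1     0     0     1     1     0     2     1     1     2     2     1     4     2     2     4
          7     1     0     0     1     1     0     2     2     1     2     3     2     4     4     4     5

2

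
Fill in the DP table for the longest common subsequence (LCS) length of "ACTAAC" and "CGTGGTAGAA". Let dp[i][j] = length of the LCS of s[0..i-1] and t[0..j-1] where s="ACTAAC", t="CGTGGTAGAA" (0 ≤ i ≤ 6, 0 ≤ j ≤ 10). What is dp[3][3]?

   ''  C  G  T  G  G  T  A  G  A  A
''  0  0  0  0  0  0  0  0  0  0  0
 A  0  0  0  0  0  0  0  1  1  1  1
 C  0  1  1  1  1  1  1  1  1  1  1
 T  0  1  1  2  2  2  2  2  2  2  2
 A  0  1  1  2  2  2  2  3  3  3  3
 A  0  1  1  2  2  2  2  3  3  4  4
 C  0  1  1  2  2  2  2  3  3  4  4

2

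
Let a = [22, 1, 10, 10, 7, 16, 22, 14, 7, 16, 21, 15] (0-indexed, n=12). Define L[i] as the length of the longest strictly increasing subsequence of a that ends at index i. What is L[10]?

5

   i    0    1    2    3    4    5    6    7    8    9   10   11
a[i]   22    1   10   10    7   16   22   14    7   16   21   15
L[i]    1    1    2    2    2    3    4    3    2    4    5    4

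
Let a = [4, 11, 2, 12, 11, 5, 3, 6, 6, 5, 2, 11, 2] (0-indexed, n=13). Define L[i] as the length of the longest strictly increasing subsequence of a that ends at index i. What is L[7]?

3

   i    0    1    2    3    4    5    6    7    8    9   10   11   12
a[i]    4   11    2   12   11    5    3    6    6    5    2   11    2
L[i]    1    2    1    3    2    2    2    3    3    3    1    4    1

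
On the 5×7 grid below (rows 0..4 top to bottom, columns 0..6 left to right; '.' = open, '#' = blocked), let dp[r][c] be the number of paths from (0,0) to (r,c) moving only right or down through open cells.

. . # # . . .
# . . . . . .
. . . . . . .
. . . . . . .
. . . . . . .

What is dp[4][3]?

10

r\c   0   1   2   3   4   5   6
  0   1   1   0   0   0   0   0
  1   0   1   1   1   1   1   1
  2   0   1   2   3   4   5   6
  3   0   1   3   6  10  15  21
  4   0   1   4  10  20  35  56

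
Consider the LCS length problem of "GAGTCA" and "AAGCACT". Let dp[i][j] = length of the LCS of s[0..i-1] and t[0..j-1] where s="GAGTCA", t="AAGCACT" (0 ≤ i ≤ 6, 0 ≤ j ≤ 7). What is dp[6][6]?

   ''  A  A  G  C  A  C  T
''  0  0  0  0  0  0  0  0
 G  0  0  0  1  1  1  1  1
 A  0  1  1  1  1  2  2  2
 G  0  1  1  2  2  2  2  2
 T  0  1  1  2  2  2  2  3
 C  0  1  1  2  3  3  3  3
 A  0  1  2  2  3  4  4  4

4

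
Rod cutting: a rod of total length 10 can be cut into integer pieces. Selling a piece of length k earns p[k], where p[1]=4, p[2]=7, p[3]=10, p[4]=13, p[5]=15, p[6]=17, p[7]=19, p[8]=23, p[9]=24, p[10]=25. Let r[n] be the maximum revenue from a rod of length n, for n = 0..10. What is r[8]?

   n    0    1    2    3    4    5    6    7    8    9   10
r[n]    0    4    8   12   16   20   24   28   32   36   40

32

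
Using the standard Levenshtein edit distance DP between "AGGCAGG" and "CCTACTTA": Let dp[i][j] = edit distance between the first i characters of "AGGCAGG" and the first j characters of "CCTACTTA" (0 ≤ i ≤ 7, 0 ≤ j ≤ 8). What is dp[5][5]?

5

   ''  C  C  T  A  C  T  T  A
''  0  1  2  3  4  5  6  7  8
 A  1  1  2  3  3  4  5  6  7
 G  2  2  2  3  4  4  5  6  7
 G  3  3  3  3  4  5  5  6  7
 C  4  3  3  4  4  4  5  6  7
 A  5  4  4  4  4  5  5  6  6
 G  6  5  5  5  5  5  6  6  7
 G  7  6  6  6  6  6  6  7  7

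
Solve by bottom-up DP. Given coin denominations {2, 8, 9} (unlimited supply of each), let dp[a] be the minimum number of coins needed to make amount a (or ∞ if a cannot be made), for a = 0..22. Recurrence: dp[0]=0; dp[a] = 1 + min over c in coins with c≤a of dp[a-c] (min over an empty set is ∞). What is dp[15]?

 a  0  1  2  3  4  5  6  7  8  9 10 11 12 13 14 15 16 17 18 19 20 21 22
dp  0  -  1  -  2  -  3  -  1  1  2  2  3  3  4  4  2  2  2  3  3  4  4
(- denotes ∞ / unreachable)

4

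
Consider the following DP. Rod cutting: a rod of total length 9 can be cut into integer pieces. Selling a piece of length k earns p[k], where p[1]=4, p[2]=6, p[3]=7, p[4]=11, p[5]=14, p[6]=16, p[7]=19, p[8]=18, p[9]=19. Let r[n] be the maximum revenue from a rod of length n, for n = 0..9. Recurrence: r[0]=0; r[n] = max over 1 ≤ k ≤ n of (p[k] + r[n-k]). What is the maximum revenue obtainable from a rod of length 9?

36

   n    0    1    2    3    4    5    6    7    8    9
r[n]    0    4    8   12   16   20   24   28   32   36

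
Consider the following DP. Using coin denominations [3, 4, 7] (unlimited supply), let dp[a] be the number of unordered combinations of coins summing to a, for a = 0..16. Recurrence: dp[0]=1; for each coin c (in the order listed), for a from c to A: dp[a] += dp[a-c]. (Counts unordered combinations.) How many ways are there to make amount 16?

3

after  coin     0     1     2     3     4     5     6     7     8     9    10    11    12    13    14    15    16
          3     1     0     0     1     0     0     1     0     0     1     0     0     1     0     0     1     0
          4     1     0     0     1     1     0     1     1     1     1     1     1     2     1     1     2     2
          7     1     0     0     1     1     0     1     2     1     1     2     2     2     2     3     3     3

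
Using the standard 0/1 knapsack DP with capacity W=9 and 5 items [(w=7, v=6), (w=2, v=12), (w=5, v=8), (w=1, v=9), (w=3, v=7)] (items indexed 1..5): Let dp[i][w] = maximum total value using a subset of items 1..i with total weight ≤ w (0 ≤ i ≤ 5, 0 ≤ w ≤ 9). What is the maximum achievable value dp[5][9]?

i\w   0   1   2   3   4   5   6   7   8   9
  0   0   0   0   0   0   0   0   0   0   0
  1   0   0   0   0   0   0   0   6   6   6
  2   0   0  12  12  12  12  12  12  12  18
  3   0   0  12  12  12  12  12  20  20  20
  4   0   9  12  21  21  21  21  21  29  29
  5   0   9  12  21  21  21  28  28  29  29

29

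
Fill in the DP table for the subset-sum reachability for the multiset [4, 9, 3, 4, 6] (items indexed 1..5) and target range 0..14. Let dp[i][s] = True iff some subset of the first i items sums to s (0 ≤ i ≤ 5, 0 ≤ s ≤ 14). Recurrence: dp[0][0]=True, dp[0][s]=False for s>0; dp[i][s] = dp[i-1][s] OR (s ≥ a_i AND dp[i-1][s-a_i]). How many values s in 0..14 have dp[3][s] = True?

7

i\s   0   1   2   3   4   5   6   7   8   9  10  11  12  13  14
  0   T   F   F   F   F   F   F   F   F   F   F   F   F   F   F
  1   T   F   F   F   T   F   F   F   F   F   F   F   F   F   F
  2   T   F   F   F   T   F   F   F   F   T   F   F   F   T   F
  3   T   F   F   T   T   F   F   T   F   T   F   F   T   T   F
  4   T   F   F   T   T   F   F   T   T   T   F   T   T   T   F
  5   T   F   F   T   T   F   T   T   T   T   T   T   T   T   T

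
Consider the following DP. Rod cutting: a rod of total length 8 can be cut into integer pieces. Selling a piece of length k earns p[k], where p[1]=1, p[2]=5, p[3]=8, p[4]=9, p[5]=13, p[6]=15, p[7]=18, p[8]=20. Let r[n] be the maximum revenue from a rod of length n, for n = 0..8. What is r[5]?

13

   n    0    1    2    3    4    5    6    7    8
r[n]    0    1    5    8   10   13   16   18   21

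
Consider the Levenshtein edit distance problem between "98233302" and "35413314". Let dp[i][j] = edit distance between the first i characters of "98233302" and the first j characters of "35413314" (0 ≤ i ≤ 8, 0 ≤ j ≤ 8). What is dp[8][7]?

   ''  3  5  4  1  3  3  1  4
''  0  1  2  3  4  5  6  7  8
 9  1  1  2  3  4  5  6  7  8
 8  2  2  2  3  4  5  6  7  8
 2  3  3  3  3  4  5  6  7  8
 3  4  3  4  4  4  4  5  6  7
 3  5  4  4  5  5  4  4  5  6
 3  6  5  5  5  6  5  4  5  6
 0  7  6  6  6  6  6  5  5  6
 2  8  7  7  7  7  7  6  6  6

6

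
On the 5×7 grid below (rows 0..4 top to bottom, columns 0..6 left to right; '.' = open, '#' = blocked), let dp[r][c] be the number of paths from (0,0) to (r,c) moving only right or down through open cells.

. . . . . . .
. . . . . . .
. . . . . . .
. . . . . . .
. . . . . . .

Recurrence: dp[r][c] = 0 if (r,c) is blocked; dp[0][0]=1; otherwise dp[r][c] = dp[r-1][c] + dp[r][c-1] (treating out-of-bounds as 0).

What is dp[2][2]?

6

r\c   0   1   2   3   4   5   6
  0   1   1   1   1   1   1   1
  1   1   2   3   4   5   6   7
  2   1   3   6  10  15  21  28
  3   1   4  10  20  35  56  84
  4   1   5  15  35  70 126 210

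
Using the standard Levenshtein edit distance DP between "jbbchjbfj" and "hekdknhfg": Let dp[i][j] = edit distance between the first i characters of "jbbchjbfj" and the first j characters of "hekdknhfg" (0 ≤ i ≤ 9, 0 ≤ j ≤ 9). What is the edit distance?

   ''  h  e  k  d  k  n  h  f  g
''  0  1  2  3  4  5  6  7  8  9
 j  1  1  2  3  4  5  6  7  8  9
 b  2  2  2  3  4  5  6  7  8  9
 b  3  3  3  3  4  5  6  7  8  9
 c  4  4  4  4  4  5  6  7  8  9
 h  5  4  5  5  5  5  6  6  7  8
 j  6  5  5  6  6  6  6  7  7  8
 b  7  6  6  6  7  7  7  7  8  8
 f  8  7  7  7  7  8  8  8  7  8
 j  9  8  8  8  8  8  9  9  8  8

8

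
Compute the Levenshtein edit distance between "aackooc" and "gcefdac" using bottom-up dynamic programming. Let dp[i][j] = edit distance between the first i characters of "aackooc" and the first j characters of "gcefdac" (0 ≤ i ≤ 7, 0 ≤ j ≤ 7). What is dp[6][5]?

5

   ''  g  c  e  f  d  a  c
''  0  1  2  3  4  5  6  7
 a  1  1  2  3  4  5  5  6
 a  2  2  2  3  4  5  5  6
 c  3  3  2  3  4  5  6  5
 k  4  4  3  3  4  5  6  6
 o  5  5  4  4  4  5  6  7
 o  6  6  5  5  5  5  6  7
 c  7  7  6  6  6  6  6  6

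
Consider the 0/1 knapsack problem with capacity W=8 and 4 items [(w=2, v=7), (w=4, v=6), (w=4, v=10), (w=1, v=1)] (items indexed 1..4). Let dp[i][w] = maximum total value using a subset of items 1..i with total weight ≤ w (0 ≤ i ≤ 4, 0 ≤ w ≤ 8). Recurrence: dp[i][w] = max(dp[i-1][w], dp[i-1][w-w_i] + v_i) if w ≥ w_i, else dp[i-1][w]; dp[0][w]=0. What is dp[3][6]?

i\w   0   1   2   3   4   5   6   7   8
  0   0   0   0   0   0   0   0   0   0
  1   0   0   7   7   7   7   7   7   7
  2   0   0   7   7   7   7  13  13  13
  3   0   0   7   7  10  10  17  17  17
  4   0   1   7   8  10  11  17  18  18

17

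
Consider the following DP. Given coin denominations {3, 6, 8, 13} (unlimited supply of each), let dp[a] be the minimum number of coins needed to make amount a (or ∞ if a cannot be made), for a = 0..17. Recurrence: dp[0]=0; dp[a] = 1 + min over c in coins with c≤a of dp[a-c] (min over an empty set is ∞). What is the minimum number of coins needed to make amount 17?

3

 a  0  1  2  3  4  5  6  7  8  9 10 11 12 13 14 15 16 17
dp  0  -  -  1  -  -  1  -  1  2  -  2  2  1  2  3  2  3
(- denotes ∞ / unreachable)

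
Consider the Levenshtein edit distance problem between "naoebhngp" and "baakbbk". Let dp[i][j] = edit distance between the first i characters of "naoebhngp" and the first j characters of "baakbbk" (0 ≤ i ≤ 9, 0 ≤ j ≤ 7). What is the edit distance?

   ''  b  a  a  k  b  b  k
''  0  1  2  3  4  5  6  7
 n  1  1  2  3  4  5  6  7
 a  2  2  1  2  3  4  5  6
 o  3  3  2  2  3  4  5  6
 e  4  4  3  3  3  4  5  6
 b  5  4  4  4  4  3  4  5
 h  6  5  5  5  5  4  4  5
 n  7  6  6  6  6  5  5  5
 g  8  7  7  7  7  6  6  6
 p  9  8  8  8  8  7  7  7

7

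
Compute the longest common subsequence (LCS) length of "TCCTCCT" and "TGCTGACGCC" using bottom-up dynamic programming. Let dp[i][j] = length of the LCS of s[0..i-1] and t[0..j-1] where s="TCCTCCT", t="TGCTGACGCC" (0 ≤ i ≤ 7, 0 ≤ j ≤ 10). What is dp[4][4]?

3

   ''  T  G  C  T  G  A  C  G  C  C
''  0  0  0  0  0  0  0  0  0  0  0
 T  0  1  1  1  1  1  1  1  1  1  1
 C  0  1  1  2  2  2  2  2  2  2  2
 C  0  1  1  2  2  2  2  3  3  3  3
 T  0  1  1  2  3  3  3  3  3  3  3
 C  0  1  1  2  3  3  3  4  4  4  4
 C  0  1  1  2  3  3  3  4  4  5  5
 T  0  1  1  2  3  3  3  4  4  5  5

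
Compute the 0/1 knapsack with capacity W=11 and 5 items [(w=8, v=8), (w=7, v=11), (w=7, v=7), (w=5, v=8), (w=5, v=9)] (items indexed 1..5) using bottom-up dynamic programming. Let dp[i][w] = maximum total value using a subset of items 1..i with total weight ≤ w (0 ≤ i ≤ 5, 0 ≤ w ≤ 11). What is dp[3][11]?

i\w   0   1   2   3   4   5   6   7   8   9  10  11
  0   0   0   0   0   0   0   0   0   0   0   0   0
  1   0   0   0   0   0   0   0   0   8   8   8   8
  2   0   0   0   0   0   0   0  11  11  11  11  11
  3   0   0   0   0   0   0   0  11  11  11  11  11
  4   0   0   0   0   0   8   8  11  11  11  11  11
  5   0   0   0   0   0   9   9  11  11  11  17  17

11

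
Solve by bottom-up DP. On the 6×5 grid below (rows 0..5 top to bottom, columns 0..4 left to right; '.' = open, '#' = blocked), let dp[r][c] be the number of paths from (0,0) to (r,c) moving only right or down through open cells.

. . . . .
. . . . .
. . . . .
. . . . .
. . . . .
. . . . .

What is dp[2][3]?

r\c   0   1   2   3   4
  0   1   1   1   1   1
  1   1   2   3   4   5
  2   1   3   6  10  15
  3   1   4  10  20  35
  4   1   5  15  35  70
  5   1   6  21  56 126

10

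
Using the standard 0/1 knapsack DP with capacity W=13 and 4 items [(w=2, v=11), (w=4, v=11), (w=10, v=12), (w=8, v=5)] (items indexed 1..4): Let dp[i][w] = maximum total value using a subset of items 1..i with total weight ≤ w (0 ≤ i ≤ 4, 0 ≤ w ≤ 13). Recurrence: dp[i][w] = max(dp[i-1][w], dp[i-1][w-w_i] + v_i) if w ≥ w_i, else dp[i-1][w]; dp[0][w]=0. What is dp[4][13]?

23

i\w   0   1   2   3   4   5   6   7   8   9  10  11  12  13
  0   0   0   0   0   0   0   0   0   0   0   0   0   0   0
  1   0   0  11  11  11  11  11  11  11  11  11  11  11  11
  2   0   0  11  11  11  11  22  22  22  22  22  22  22  22
  3   0   0  11  11  11  11  22  22  22  22  22  22  23  23
  4   0   0  11  11  11  11  22  22  22  22  22  22  23  23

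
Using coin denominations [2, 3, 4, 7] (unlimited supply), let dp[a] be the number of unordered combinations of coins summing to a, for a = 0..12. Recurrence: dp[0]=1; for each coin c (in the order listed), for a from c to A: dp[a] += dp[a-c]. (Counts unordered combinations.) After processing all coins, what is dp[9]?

4

after  coin     0     1     2     3     4     5     6     7     8     9    10    11    12
          2     1     0     1     0     1     0     1     0     1     0     1     0     1
          3     1     0     1     1     1     1     2     1     2     2     2     2     3
          4     1     0     1     1     2     1     3     2     4     3     5     4     7
          7     1     0     1     1     2     1     3     3     4     4     6     6     8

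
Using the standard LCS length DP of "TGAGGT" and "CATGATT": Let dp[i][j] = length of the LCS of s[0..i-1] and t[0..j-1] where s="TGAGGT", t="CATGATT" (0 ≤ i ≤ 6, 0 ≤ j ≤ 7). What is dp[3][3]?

   ''  C  A  T  G  A  T  T
''  0  0  0  0  0  0  0  0
 T  0  0  0  1  1  1  1  1
 G  0  0  0  1  2  2  2  2
 A  0  0  1  1  2  3  3  3
 G  0  0  1  1  2  3  3  3
 G  0  0  1  1  2  3  3  3
 T  0  0  1  2  2  3  4  4

1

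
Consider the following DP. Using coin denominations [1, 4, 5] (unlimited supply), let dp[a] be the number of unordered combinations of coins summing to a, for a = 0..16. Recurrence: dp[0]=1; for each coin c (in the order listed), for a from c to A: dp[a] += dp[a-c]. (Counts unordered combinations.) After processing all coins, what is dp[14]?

9

after  coin     0     1     2     3     4     5     6     7     8     9    10    11    12    13    14    15    16
          1     1     1     1     1     1     1     1     1     1     1     1     1     1     1     1     1     1
          4     1     1     1     1     2     2     2     2     3     3     3     3     4     4     4     4     5
          5     1     1     1     1     2     3     3     3     4     5     6     6     7     8     9    10    11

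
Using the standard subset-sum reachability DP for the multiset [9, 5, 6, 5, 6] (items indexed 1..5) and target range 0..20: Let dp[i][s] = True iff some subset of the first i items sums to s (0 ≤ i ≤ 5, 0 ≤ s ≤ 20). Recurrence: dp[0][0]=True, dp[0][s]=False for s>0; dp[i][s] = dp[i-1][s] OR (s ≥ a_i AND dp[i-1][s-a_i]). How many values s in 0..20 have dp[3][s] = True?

i\s   0   1   2   3   4   5   6   7   8   9  10  11  12  13  14  15  16  17  18  19  20
  0   T   F   F   F   F   F   F   F   F   F   F   F   F   F   F   F   F   F   F   F   F
  1   T   F   F   F   F   F   F   F   F   T   F   F   F   F   F   F   F   F   F   F   F
  2   T   F   F   F   F   T   F   F   F   T   F   F   F   F   T   F   F   F   F   F   F
  3   T   F   F   F   F   T   T   F   F   T   F   T   F   F   T   T   F   F   F   F   T
  4   T   F   F   F   F   T   T   F   F   T   T   T   F   F   T   T   T   F   F   T   T
  5   T   F   F   F   F   T   T   F   F   T   T   T   T   F   T   T   T   T   F   T   T

8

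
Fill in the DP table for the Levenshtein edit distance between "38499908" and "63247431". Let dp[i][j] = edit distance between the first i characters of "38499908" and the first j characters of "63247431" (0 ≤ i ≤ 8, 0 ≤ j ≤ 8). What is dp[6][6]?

   ''  6  3  2  4  7  4  3  1
''  0  1  2  3  4  5  6  7  8
 3  1  1  1  2  3  4  5  6  7
 8  2  2  2  2  3  4  5  6  7
 4  3  3  3  3  2  3  4  5  6
 9  4  4  4  4  3  3  4  5  6
 9  5  5  5  5  4  4  4  5  6
 9  6  6  6  6  5  5  5  5  6
 0  7  7  7  7  6  6  6  6  6
 8  8  8  8  8  7  7  7  7  7

5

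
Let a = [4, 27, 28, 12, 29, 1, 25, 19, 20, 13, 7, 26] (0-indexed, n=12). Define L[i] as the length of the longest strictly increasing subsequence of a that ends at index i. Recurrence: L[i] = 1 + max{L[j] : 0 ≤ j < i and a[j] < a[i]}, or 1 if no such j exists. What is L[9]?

   i    0    1    2    3    4    5    6    7    8    9   10   11
a[i]    4   27   28   12   29    1   25   19   20   13    7   26
L[i]    1    2    3    2    4    1    3    3    4    3    2    5

3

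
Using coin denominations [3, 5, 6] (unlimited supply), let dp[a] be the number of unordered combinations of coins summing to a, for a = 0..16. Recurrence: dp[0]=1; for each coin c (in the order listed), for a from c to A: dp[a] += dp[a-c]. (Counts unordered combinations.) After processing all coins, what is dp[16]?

after  coin     0     1     2     3     4     5     6     7     8     9    10    11    12    13    14    15    16
          3     1     0     0     1     0     0     1     0     0     1     0     0     1     0     0     1     0
          5     1     0     0     1     0     1     1     0     1     1     1     1     1     1     1     2     1
          6     1     0     0     1     0     1     2     0     1     2     1     2     3     1     2     4     2

2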